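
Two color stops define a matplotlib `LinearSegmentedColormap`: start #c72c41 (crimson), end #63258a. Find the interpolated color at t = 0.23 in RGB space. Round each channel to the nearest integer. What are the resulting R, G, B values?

#c72c41 → (199, 44, 65); #63258a → (99, 37, 138).
R = 199 + 0.23 × (99 − 199) = 199 + 0.23 × -100 = 176 → 176
G = 44 + 0.23 × (37 − 44) = 44 + 0.23 × -7 = 42.39 → 42
B = 65 + 0.23 × (138 − 65) = 65 + 0.23 × 73 = 81.79 → 82

(176, 42, 82)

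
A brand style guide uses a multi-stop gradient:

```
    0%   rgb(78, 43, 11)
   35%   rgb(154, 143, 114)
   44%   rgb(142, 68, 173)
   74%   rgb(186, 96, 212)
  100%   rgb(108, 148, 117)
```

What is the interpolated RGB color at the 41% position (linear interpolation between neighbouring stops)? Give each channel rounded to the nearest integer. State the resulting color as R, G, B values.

(146, 93, 153)

41% lies between the 35% and 44% stops, so the local fraction is t = (41 − 35)/(44 − 35) = 6/9 ≈ 0.6667.
R = 154 + 0.6667 × (142 − 154) = 146 → 146
G = 143 + 0.6667 × (68 − 143) = 92.998 → 93
B = 114 + 0.6667 × (173 − 114) = 153.335 → 153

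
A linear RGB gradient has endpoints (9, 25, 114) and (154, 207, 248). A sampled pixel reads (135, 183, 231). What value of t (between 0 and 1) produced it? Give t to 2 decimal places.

0.87

Invert the lerp on the G channel (largest span, 182): t = (183 − 25) / (207 − 25) = 158/182 = 0.86813.
Check on R: (135 − 9)/(154 − 9) = 0.869 ✓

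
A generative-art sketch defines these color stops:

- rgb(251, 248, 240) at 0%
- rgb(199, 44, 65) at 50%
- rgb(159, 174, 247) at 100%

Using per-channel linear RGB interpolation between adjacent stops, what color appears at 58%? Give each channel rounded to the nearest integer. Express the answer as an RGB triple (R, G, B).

(193, 65, 94)

58% lies between the 50% and 100% stops, so the local fraction is t = (58 − 50)/(100 − 50) = 8/50 ≈ 0.16.
R = 199 + 0.16 × (159 − 199) = 192.6 → 193
G = 44 + 0.16 × (174 − 44) = 64.8 → 65
B = 65 + 0.16 × (247 − 65) = 94.12 → 94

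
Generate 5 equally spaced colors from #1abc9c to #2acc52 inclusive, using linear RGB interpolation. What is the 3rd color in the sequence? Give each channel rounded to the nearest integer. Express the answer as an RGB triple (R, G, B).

(34, 196, 119)

With 5 swatches and endpoints inclusive, swatch 3 sits at t = (3 − 1)/(5 − 1) = 2/4 ≈ 0.5.
#1abc9c → (26, 188, 156); #2acc52 → (42, 204, 82).
R = 26 + 0.5 × (42 − 26) = 34 → 34
G = 188 + 0.5 × (204 − 188) = 196 → 196
B = 156 + 0.5 × (82 − 156) = 119 → 119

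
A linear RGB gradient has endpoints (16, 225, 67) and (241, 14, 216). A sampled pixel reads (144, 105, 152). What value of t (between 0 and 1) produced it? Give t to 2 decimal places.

Invert the lerp on the R channel (largest span, 225): t = (144 − 16) / (241 − 16) = 128/225 = 0.56889.
Check on G: (105 − 225)/(14 − 225) = 0.5687 ✓

0.57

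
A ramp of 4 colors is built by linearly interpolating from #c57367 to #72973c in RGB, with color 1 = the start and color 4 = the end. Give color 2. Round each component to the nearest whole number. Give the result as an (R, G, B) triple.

With 4 swatches and endpoints inclusive, swatch 2 sits at t = (2 − 1)/(4 − 1) = 1/3 ≈ 0.3333.
#c57367 → (197, 115, 103); #72973c → (114, 151, 60).
R = 197 + 0.3333 × (114 − 197) = 169.336 → 169
G = 115 + 0.3333 × (151 − 115) = 126.999 → 127
B = 103 + 0.3333 × (60 − 103) = 88.668 → 89

(169, 127, 89)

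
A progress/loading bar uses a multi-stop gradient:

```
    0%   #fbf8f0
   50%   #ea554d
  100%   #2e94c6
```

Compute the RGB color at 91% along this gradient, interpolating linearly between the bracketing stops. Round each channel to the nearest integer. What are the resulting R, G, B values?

(80, 137, 176)

91% lies between the 50% and 100% stops, so the local fraction is t = (91 − 50)/(100 − 50) = 41/50 ≈ 0.82.
#ea554d → (234, 85, 77); #2e94c6 → (46, 148, 198).
R = 234 + 0.82 × (46 − 234) = 79.84 → 80
G = 85 + 0.82 × (148 − 85) = 136.66 → 137
B = 77 + 0.82 × (198 − 77) = 176.22 → 176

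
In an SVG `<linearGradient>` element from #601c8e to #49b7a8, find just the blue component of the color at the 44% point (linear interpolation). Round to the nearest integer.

B₁ = 142 (from #601c8e), B₂ = 168 (from #49b7a8).
B = 142 + 0.44 × (168 − 142) = 153.44 → 153

153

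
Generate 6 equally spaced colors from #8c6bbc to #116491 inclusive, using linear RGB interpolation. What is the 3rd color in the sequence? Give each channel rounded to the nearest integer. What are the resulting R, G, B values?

With 6 swatches and endpoints inclusive, swatch 3 sits at t = (3 − 1)/(6 − 1) = 2/5 ≈ 0.4.
#8c6bbc → (140, 107, 188); #116491 → (17, 100, 145).
R = 140 + 0.4 × (17 − 140) = 90.8 → 91
G = 107 + 0.4 × (100 − 107) = 104.2 → 104
B = 188 + 0.4 × (145 − 188) = 170.8 → 171

(91, 104, 171)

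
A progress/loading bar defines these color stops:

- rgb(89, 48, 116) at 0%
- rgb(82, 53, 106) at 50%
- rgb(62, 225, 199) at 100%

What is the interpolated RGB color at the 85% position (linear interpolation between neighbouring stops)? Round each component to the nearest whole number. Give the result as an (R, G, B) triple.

(68, 173, 171)

85% lies between the 50% and 100% stops, so the local fraction is t = (85 − 50)/(100 − 50) = 35/50 ≈ 0.7.
R = 82 + 0.7 × (62 − 82) = 68 → 68
G = 53 + 0.7 × (225 − 53) = 173.4 → 173
B = 106 + 0.7 × (199 − 106) = 171.1 → 171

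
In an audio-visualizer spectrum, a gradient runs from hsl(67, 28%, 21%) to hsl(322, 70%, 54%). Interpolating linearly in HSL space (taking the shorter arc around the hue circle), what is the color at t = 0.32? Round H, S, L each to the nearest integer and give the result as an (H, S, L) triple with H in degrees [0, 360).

Hue: 322 − 67 = 255°, but |255| > 180 so the shorter arc goes the other way: Δh = 255 − 360 = -105°.
H = 67 + 0.32 × (-105) = 33.4 → 33°
S = 28 + 0.32 × (70 − 28) = 41.44 → 41%
L = 21 + 0.32 × (54 − 21) = 31.56 → 32%

(33, 41, 32)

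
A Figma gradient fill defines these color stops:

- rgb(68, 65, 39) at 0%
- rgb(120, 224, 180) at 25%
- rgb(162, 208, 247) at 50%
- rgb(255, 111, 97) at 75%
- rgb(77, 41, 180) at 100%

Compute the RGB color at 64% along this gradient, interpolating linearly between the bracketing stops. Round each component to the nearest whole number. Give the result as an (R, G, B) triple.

(214, 154, 163)

64% lies between the 50% and 75% stops, so the local fraction is t = (64 − 50)/(75 − 50) = 14/25 ≈ 0.56.
R = 162 + 0.56 × (255 − 162) = 214.08 → 214
G = 208 + 0.56 × (111 − 208) = 153.68 → 154
B = 247 + 0.56 × (97 − 247) = 163 → 163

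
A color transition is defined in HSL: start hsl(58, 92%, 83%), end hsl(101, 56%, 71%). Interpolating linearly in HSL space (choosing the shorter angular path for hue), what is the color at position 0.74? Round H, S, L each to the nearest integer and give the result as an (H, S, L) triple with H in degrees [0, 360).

(90, 65, 74)

Hue arc: Δh = 101 − 58 = 43° (|Δh| ≤ 180, already the shorter path).
H = 58 + 0.74 × (43) = 89.82 → 90°
S = 92 + 0.74 × (56 − 92) = 65.36 → 65%
L = 83 + 0.74 × (71 − 83) = 74.12 → 74%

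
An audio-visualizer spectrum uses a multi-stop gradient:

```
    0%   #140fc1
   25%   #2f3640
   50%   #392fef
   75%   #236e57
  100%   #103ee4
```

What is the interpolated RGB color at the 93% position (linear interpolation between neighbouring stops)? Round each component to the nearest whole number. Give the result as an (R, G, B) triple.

93% lies between the 75% and 100% stops, so the local fraction is t = (93 − 75)/(100 − 75) = 18/25 ≈ 0.72.
#236e57 → (35, 110, 87); #103ee4 → (16, 62, 228).
R = 35 + 0.72 × (16 − 35) = 21.32 → 21
G = 110 + 0.72 × (62 − 110) = 75.44 → 75
B = 87 + 0.72 × (228 − 87) = 188.52 → 189

(21, 75, 189)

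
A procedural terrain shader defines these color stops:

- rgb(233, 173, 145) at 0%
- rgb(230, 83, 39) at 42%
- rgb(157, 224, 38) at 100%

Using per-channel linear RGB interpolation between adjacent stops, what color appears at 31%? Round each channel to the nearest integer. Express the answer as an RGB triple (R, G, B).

31% lies between the 0% and 42% stops, so the local fraction is t = (31 − 0)/(42 − 0) = 31/42 ≈ 0.7381.
R = 233 + 0.7381 × (230 − 233) = 230.786 → 231
G = 173 + 0.7381 × (83 − 173) = 106.571 → 107
B = 145 + 0.7381 × (39 − 145) = 66.761 → 67

(231, 107, 67)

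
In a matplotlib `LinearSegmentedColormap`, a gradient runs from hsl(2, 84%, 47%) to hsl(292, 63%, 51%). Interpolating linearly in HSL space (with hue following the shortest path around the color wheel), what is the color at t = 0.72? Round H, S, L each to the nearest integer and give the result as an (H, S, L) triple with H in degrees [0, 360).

Hue: 292 − 2 = 290°, but |290| > 180 so the shorter arc goes the other way: Δh = 290 − 360 = -70°.
H = 2 + 0.72 × (-70) = -48.4 → -48 → -48 mod 360 = 312°
S = 84 + 0.72 × (63 − 84) = 68.88 → 69%
L = 47 + 0.72 × (51 − 47) = 49.88 → 50%

(312, 69, 50)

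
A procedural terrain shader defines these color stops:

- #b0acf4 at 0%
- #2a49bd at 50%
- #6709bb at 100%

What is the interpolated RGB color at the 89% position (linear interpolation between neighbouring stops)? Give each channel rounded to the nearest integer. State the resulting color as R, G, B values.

(90, 23, 187)

89% lies between the 50% and 100% stops, so the local fraction is t = (89 − 50)/(100 − 50) = 39/50 ≈ 0.78.
#2a49bd → (42, 73, 189); #6709bb → (103, 9, 187).
R = 42 + 0.78 × (103 − 42) = 89.58 → 90
G = 73 + 0.78 × (9 − 73) = 23.08 → 23
B = 189 + 0.78 × (187 − 189) = 187.44 → 187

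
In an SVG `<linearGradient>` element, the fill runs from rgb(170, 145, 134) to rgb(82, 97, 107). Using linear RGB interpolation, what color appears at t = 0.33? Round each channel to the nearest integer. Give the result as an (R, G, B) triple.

(141, 129, 125)

R = 170 + 0.33 × (82 − 170) = 170 + 0.33 × -88 = 140.96 → 141
G = 145 + 0.33 × (97 − 145) = 145 + 0.33 × -48 = 129.16 → 129
B = 134 + 0.33 × (107 − 134) = 134 + 0.33 × -27 = 125.09 → 125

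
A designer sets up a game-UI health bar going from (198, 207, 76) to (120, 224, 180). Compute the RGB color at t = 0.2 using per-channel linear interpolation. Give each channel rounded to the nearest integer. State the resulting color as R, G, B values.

(182, 210, 97)

R = 198 + 0.2 × (120 − 198) = 198 + 0.2 × -78 = 182.4 → 182
G = 207 + 0.2 × (224 − 207) = 207 + 0.2 × 17 = 210.4 → 210
B = 76 + 0.2 × (180 − 76) = 76 + 0.2 × 104 = 96.8 → 97
So the blended color is (182, 210, 97), about #b6d261.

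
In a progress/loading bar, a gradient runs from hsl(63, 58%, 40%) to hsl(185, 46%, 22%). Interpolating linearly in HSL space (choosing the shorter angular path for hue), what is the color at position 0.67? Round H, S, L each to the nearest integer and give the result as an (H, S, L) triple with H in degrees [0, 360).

(145, 50, 28)

Hue arc: Δh = 185 − 63 = 122° (|Δh| ≤ 180, already the shorter path).
H = 63 + 0.67 × (122) = 144.74 → 145°
S = 58 + 0.67 × (46 − 58) = 49.96 → 50%
L = 40 + 0.67 × (22 − 40) = 27.94 → 28%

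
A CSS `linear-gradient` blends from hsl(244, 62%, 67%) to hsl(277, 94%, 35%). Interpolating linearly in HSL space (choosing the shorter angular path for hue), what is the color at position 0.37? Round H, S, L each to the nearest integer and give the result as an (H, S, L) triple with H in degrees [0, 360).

Hue arc: Δh = 277 − 244 = 33° (|Δh| ≤ 180, already the shorter path).
H = 244 + 0.37 × (33) = 256.21 → 256°
S = 62 + 0.37 × (94 − 62) = 73.84 → 74%
L = 67 + 0.37 × (35 − 67) = 55.16 → 55%

(256, 74, 55)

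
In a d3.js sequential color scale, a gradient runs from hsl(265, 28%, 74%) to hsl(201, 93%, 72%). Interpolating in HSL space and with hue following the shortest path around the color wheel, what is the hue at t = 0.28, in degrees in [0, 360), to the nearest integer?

Hue arc: Δh = 201 − 265 = -64° (|Δh| ≤ 180, already the shorter path).
H = 265 + 0.28 × (-64) = 247.08 → 247°

247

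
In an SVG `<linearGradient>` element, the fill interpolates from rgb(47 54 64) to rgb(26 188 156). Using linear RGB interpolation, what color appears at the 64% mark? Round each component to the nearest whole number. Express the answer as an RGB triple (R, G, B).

64% corresponds to t = 0.64.
R = 47 + 0.64 × (26 − 47) = 47 + 0.64 × -21 = 33.56 → 34
G = 54 + 0.64 × (188 − 54) = 54 + 0.64 × 134 = 139.76 → 140
B = 64 + 0.64 × (156 − 64) = 64 + 0.64 × 92 = 122.88 → 123

(34, 140, 123)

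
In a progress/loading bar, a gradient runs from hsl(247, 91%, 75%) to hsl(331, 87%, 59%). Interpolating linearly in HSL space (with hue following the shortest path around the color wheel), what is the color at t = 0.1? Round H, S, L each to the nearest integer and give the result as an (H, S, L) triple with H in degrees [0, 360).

Hue arc: Δh = 331 − 247 = 84° (|Δh| ≤ 180, already the shorter path).
H = 247 + 0.1 × (84) = 255.4 → 255°
S = 91 + 0.1 × (87 − 91) = 90.6 → 91%
L = 75 + 0.1 × (59 − 75) = 73.4 → 73%

(255, 91, 73)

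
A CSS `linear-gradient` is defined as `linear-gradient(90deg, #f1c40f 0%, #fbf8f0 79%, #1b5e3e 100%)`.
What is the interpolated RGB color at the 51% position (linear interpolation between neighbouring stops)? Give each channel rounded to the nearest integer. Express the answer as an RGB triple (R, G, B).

51% lies between the 0% and 79% stops, so the local fraction is t = (51 − 0)/(79 − 0) = 51/79 ≈ 0.6456.
#f1c40f → (241, 196, 15); #fbf8f0 → (251, 248, 240).
R = 241 + 0.6456 × (251 − 241) = 247.456 → 247
G = 196 + 0.6456 × (248 − 196) = 229.571 → 230
B = 15 + 0.6456 × (240 − 15) = 160.26 → 160

(247, 230, 160)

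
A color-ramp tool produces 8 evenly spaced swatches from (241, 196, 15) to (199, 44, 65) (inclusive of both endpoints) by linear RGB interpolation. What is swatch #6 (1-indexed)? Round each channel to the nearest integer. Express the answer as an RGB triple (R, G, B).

(211, 87, 51)

With 8 swatches and endpoints inclusive, swatch 6 sits at t = (6 − 1)/(8 − 1) = 5/7 ≈ 0.7143.
R = 241 + 0.7143 × (199 − 241) = 210.999 → 211
G = 196 + 0.7143 × (44 − 196) = 87.426 → 87
B = 15 + 0.7143 × (65 − 15) = 50.715 → 51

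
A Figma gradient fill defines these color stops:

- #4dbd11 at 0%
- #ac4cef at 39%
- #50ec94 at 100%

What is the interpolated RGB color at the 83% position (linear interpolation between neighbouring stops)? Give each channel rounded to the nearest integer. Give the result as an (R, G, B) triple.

(106, 191, 173)

83% lies between the 39% and 100% stops, so the local fraction is t = (83 − 39)/(100 − 39) = 44/61 ≈ 0.7213.
#ac4cef → (172, 76, 239); #50ec94 → (80, 236, 148).
R = 172 + 0.7213 × (80 − 172) = 105.64 → 106
G = 76 + 0.7213 × (236 − 76) = 191.408 → 191
B = 239 + 0.7213 × (148 − 239) = 173.362 → 173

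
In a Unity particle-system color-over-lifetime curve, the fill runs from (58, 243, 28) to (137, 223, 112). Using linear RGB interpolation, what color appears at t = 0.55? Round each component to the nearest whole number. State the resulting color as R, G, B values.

(101, 232, 74)

R = 58 + 0.55 × (137 − 58) = 58 + 0.55 × 79 = 101.45 → 101
G = 243 + 0.55 × (223 − 243) = 243 + 0.55 × -20 = 232 → 232
B = 28 + 0.55 × (112 − 28) = 28 + 0.55 × 84 = 74.2 → 74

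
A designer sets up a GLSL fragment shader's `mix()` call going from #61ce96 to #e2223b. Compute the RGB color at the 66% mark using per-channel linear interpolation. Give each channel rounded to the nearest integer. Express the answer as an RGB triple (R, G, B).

(182, 92, 90)

#61ce96 → (97, 206, 150); #e2223b → (226, 34, 59).
66% corresponds to t = 0.66.
R = 97 + 0.66 × (226 − 97) = 97 + 0.66 × 129 = 182.14 → 182
G = 206 + 0.66 × (34 − 206) = 206 + 0.66 × -172 = 92.48 → 92
B = 150 + 0.66 × (59 − 150) = 150 + 0.66 × -91 = 89.94 → 90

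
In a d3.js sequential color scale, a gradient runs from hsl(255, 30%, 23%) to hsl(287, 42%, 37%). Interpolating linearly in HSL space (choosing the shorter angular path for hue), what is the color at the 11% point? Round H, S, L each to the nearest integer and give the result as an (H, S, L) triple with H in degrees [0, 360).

Hue arc: Δh = 287 − 255 = 32° (|Δh| ≤ 180, already the shorter path).
H = 255 + 0.11 × (32) = 258.52 → 259°
S = 30 + 0.11 × (42 − 30) = 31.32 → 31%
L = 23 + 0.11 × (37 − 23) = 24.54 → 25%

(259, 31, 25)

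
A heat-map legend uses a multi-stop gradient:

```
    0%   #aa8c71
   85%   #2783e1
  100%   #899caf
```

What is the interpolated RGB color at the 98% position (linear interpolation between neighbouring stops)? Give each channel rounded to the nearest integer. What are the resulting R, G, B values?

98% lies between the 85% and 100% stops, so the local fraction is t = (98 − 85)/(100 − 85) = 13/15 ≈ 0.8667.
#2783e1 → (39, 131, 225); #899caf → (137, 156, 175).
R = 39 + 0.8667 × (137 − 39) = 123.937 → 124
G = 131 + 0.8667 × (156 − 131) = 152.667 → 153
B = 225 + 0.8667 × (175 − 225) = 181.665 → 182

(124, 153, 182)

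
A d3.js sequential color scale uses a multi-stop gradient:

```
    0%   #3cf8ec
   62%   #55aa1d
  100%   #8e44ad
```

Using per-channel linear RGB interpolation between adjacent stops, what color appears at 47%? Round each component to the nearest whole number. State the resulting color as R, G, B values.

(79, 189, 79)

47% lies between the 0% and 62% stops, so the local fraction is t = (47 − 0)/(62 − 0) = 47/62 ≈ 0.7581.
#3cf8ec → (60, 248, 236); #55aa1d → (85, 170, 29).
R = 60 + 0.7581 × (85 − 60) = 78.953 → 79
G = 248 + 0.7581 × (170 − 248) = 188.868 → 189
B = 236 + 0.7581 × (29 − 236) = 79.073 → 79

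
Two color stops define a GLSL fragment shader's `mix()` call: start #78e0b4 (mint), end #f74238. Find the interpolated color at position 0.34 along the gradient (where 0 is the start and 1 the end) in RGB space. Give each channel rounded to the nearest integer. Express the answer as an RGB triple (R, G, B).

(163, 170, 138)

#78e0b4 → (120, 224, 180); #f74238 → (247, 66, 56).
R = 120 + 0.34 × (247 − 120) = 120 + 0.34 × 127 = 163.18 → 163
G = 224 + 0.34 × (66 − 224) = 224 + 0.34 × -158 = 170.28 → 170
B = 180 + 0.34 × (56 − 180) = 180 + 0.34 × -124 = 137.84 → 138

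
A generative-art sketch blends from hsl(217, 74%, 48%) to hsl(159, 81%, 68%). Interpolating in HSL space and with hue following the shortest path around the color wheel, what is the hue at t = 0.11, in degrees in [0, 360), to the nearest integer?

211

Hue arc: Δh = 159 − 217 = -58° (|Δh| ≤ 180, already the shorter path).
H = 217 + 0.11 × (-58) = 210.62 → 211°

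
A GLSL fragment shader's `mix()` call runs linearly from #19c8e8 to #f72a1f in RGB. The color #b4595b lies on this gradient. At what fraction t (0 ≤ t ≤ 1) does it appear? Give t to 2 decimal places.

Invert the lerp on the R channel (largest span, 222): t = (180 − 25) / (247 − 25) = 155/222 = 0.6982.
Check on G: (89 − 200)/(42 − 200) = 0.7025 ✓

0.70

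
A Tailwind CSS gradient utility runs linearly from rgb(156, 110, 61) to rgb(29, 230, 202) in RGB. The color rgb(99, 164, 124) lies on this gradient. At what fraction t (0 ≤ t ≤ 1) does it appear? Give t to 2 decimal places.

0.45

Invert the lerp on the B channel (largest span, 141): t = (124 − 61) / (202 − 61) = 63/141 = 0.44681.
Check on R: (99 − 156)/(29 − 156) = 0.4488 ✓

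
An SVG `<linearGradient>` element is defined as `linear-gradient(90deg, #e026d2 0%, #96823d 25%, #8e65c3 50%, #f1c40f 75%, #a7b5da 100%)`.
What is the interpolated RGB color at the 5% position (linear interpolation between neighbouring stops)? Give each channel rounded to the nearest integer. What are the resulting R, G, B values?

(209, 56, 180)

5% lies between the 0% and 25% stops, so the local fraction is t = (5 − 0)/(25 − 0) = 5/25 ≈ 0.2.
#e026d2 → (224, 38, 210); #96823d → (150, 130, 61).
R = 224 + 0.2 × (150 − 224) = 209.2 → 209
G = 38 + 0.2 × (130 − 38) = 56.4 → 56
B = 210 + 0.2 × (61 − 210) = 180.2 → 180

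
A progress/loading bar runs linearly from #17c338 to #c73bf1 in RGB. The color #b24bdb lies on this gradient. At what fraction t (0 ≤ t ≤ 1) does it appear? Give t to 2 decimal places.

0.88

Invert the lerp on the B channel (largest span, 185): t = (219 − 56) / (241 − 56) = 163/185 = 0.88108.
Check on R: (178 − 23)/(199 − 23) = 0.8807 ✓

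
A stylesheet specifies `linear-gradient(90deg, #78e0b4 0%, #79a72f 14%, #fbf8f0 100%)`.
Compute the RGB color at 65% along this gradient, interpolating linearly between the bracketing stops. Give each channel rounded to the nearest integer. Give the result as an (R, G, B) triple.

65% lies between the 14% and 100% stops, so the local fraction is t = (65 − 14)/(100 − 14) = 51/86 ≈ 0.593.
#79a72f → (121, 167, 47); #fbf8f0 → (251, 248, 240).
R = 121 + 0.593 × (251 − 121) = 198.09 → 198
G = 167 + 0.593 × (248 − 167) = 215.033 → 215
B = 47 + 0.593 × (240 − 47) = 161.449 → 161

(198, 215, 161)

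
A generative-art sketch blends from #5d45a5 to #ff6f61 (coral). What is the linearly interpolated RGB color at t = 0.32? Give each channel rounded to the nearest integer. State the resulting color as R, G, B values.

(145, 82, 143)

#5d45a5 → (93, 69, 165); #ff6f61 → (255, 111, 97).
R = 93 + 0.32 × (255 − 93) = 93 + 0.32 × 162 = 144.84 → 145
G = 69 + 0.32 × (111 − 69) = 69 + 0.32 × 42 = 82.44 → 82
B = 165 + 0.32 × (97 − 165) = 165 + 0.32 × -68 = 143.24 → 143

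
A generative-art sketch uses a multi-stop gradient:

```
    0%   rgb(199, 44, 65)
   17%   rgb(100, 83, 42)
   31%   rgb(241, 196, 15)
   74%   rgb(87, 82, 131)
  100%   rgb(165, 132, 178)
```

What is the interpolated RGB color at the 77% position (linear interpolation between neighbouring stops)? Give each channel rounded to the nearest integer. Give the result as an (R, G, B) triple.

77% lies between the 74% and 100% stops, so the local fraction is t = (77 − 74)/(100 − 74) = 3/26 ≈ 0.1154.
R = 87 + 0.1154 × (165 − 87) = 96.001 → 96
G = 82 + 0.1154 × (132 − 82) = 87.77 → 88
B = 131 + 0.1154 × (178 − 131) = 136.424 → 136

(96, 88, 136)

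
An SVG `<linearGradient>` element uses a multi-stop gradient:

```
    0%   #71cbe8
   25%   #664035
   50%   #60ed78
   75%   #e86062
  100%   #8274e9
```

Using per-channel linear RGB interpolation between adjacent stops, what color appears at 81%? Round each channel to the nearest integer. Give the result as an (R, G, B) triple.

81% lies between the 75% and 100% stops, so the local fraction is t = (81 − 75)/(100 − 75) = 6/25 ≈ 0.24.
#e86062 → (232, 96, 98); #8274e9 → (130, 116, 233).
R = 232 + 0.24 × (130 − 232) = 207.52 → 208
G = 96 + 0.24 × (116 − 96) = 100.8 → 101
B = 98 + 0.24 × (233 − 98) = 130.4 → 130

(208, 101, 130)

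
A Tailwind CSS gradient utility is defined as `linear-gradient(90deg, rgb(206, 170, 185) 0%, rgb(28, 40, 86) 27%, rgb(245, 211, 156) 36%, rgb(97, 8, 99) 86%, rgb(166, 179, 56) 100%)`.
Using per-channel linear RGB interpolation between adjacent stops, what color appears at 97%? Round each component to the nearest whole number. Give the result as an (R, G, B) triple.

97% lies between the 86% and 100% stops, so the local fraction is t = (97 − 86)/(100 − 86) = 11/14 ≈ 0.7857.
R = 97 + 0.7857 × (166 − 97) = 151.213 → 151
G = 8 + 0.7857 × (179 − 8) = 142.355 → 142
B = 99 + 0.7857 × (56 − 99) = 65.215 → 65

(151, 142, 65)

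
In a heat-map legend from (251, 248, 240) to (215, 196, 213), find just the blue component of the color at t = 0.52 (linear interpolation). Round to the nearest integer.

B = 240 + 0.52 × (213 − 240) = 225.96 → 226

226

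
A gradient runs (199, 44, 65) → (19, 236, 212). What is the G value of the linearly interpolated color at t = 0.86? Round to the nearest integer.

G = 44 + 0.86 × (236 − 44) = 209.12 → 209

209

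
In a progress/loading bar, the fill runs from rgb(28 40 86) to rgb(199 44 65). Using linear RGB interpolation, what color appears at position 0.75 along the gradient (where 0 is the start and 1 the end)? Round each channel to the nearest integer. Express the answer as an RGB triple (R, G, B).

R = 28 + 0.75 × (199 − 28) = 28 + 0.75 × 171 = 156.25 → 156
G = 40 + 0.75 × (44 − 40) = 40 + 0.75 × 4 = 43 → 43
B = 86 + 0.75 × (65 − 86) = 86 + 0.75 × -21 = 70.25 → 70
So the blended color is (156, 43, 70), about #9c2b46.

(156, 43, 70)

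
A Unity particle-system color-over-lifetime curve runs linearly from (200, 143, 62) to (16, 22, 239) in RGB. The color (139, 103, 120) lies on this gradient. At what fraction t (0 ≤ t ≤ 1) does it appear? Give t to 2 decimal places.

Invert the lerp on the R channel (largest span, 184): t = (139 − 200) / (16 − 200) = -61/-184 = 0.33152.
Check on G: (103 − 143)/(22 − 143) = 0.3306 ✓

0.33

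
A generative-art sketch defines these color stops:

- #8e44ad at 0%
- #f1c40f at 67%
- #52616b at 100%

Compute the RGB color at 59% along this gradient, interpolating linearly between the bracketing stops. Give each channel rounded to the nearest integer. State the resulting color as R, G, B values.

(229, 181, 34)

59% lies between the 0% and 67% stops, so the local fraction is t = (59 − 0)/(67 − 0) = 59/67 ≈ 0.8806.
#8e44ad → (142, 68, 173); #f1c40f → (241, 196, 15).
R = 142 + 0.8806 × (241 − 142) = 229.179 → 229
G = 68 + 0.8806 × (196 − 68) = 180.717 → 181
B = 173 + 0.8806 × (15 − 173) = 33.865 → 34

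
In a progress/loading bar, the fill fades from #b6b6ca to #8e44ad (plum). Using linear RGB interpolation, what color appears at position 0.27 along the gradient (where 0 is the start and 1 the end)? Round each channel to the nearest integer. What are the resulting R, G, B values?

#b6b6ca → (182, 182, 202); #8e44ad → (142, 68, 173).
R = 182 + 0.27 × (142 − 182) = 182 + 0.27 × -40 = 171.2 → 171
G = 182 + 0.27 × (68 − 182) = 182 + 0.27 × -114 = 151.22 → 151
B = 202 + 0.27 × (173 − 202) = 202 + 0.27 × -29 = 194.17 → 194

(171, 151, 194)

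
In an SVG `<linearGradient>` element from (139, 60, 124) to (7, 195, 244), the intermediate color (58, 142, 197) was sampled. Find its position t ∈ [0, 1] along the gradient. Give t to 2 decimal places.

Invert the lerp on the G channel (largest span, 135): t = (142 − 60) / (195 − 60) = 82/135 = 0.60741.
Check on R: (58 − 139)/(7 − 139) = 0.6136 ✓

0.61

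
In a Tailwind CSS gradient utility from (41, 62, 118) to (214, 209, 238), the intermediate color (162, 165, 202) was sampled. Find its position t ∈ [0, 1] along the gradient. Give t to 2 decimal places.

Invert the lerp on the R channel (largest span, 173): t = (162 − 41) / (214 − 41) = 121/173 = 0.69942.
Check on G: (165 − 62)/(209 − 62) = 0.7007 ✓

0.70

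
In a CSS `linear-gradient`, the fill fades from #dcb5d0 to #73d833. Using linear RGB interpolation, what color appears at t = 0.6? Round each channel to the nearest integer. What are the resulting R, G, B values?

(157, 202, 114)

#dcb5d0 → (220, 181, 208); #73d833 → (115, 216, 51).
R = 220 + 0.6 × (115 − 220) = 220 + 0.6 × -105 = 157 → 157
G = 181 + 0.6 × (216 − 181) = 181 + 0.6 × 35 = 202 → 202
B = 208 + 0.6 × (51 − 208) = 208 + 0.6 × -157 = 113.8 → 114
So the blended color is (157, 202, 114), about #9dca72.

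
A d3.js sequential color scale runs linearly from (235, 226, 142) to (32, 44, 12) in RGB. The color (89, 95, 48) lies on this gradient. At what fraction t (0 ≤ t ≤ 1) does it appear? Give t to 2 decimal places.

0.72

Invert the lerp on the R channel (largest span, 203): t = (89 − 235) / (32 − 235) = -146/-203 = 0.71921.
Check on G: (95 − 226)/(44 − 226) = 0.7198 ✓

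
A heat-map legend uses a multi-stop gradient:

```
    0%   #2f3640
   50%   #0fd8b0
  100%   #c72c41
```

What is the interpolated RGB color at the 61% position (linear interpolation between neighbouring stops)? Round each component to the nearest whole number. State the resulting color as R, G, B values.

61% lies between the 50% and 100% stops, so the local fraction is t = (61 − 50)/(100 − 50) = 11/50 ≈ 0.22.
#0fd8b0 → (15, 216, 176); #c72c41 → (199, 44, 65).
R = 15 + 0.22 × (199 − 15) = 55.48 → 55
G = 216 + 0.22 × (44 − 216) = 178.16 → 178
B = 176 + 0.22 × (65 − 176) = 151.58 → 152

(55, 178, 152)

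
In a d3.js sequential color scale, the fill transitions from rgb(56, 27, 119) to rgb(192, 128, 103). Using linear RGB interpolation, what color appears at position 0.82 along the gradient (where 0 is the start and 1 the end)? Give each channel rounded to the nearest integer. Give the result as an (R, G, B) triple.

R = 56 + 0.82 × (192 − 56) = 56 + 0.82 × 136 = 167.52 → 168
G = 27 + 0.82 × (128 − 27) = 27 + 0.82 × 101 = 109.82 → 110
B = 119 + 0.82 × (103 − 119) = 119 + 0.82 × -16 = 105.88 → 106
So the blended color is (168, 110, 106), about #a86e6a.

(168, 110, 106)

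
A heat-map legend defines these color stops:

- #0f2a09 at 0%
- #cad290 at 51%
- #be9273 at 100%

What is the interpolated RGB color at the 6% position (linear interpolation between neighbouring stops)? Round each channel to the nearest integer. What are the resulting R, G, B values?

6% lies between the 0% and 51% stops, so the local fraction is t = (6 − 0)/(51 − 0) = 6/51 ≈ 0.1176.
#0f2a09 → (15, 42, 9); #cad290 → (202, 210, 144).
R = 15 + 0.1176 × (202 − 15) = 36.991 → 37
G = 42 + 0.1176 × (210 − 42) = 61.757 → 62
B = 9 + 0.1176 × (144 − 9) = 24.876 → 25

(37, 62, 25)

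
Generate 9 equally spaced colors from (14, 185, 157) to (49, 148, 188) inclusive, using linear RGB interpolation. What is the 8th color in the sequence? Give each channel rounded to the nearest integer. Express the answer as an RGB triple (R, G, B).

With 9 swatches and endpoints inclusive, swatch 8 sits at t = (8 − 1)/(9 − 1) = 7/8 ≈ 0.875.
R = 14 + 0.875 × (49 − 14) = 44.625 → 45
G = 185 + 0.875 × (148 − 185) = 152.625 → 153
B = 157 + 0.875 × (188 − 157) = 184.125 → 184

(45, 153, 184)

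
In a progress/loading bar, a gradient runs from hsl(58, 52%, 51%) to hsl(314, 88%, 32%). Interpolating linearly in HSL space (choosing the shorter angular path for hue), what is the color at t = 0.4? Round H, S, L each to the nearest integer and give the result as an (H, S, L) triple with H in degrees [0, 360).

(16, 66, 43)

Hue: 314 − 58 = 256°, but |256| > 180 so the shorter arc goes the other way: Δh = 256 − 360 = -104°.
H = 58 + 0.4 × (-104) = 16.4 → 16°
S = 52 + 0.4 × (88 − 52) = 66.4 → 66%
L = 51 + 0.4 × (32 − 51) = 43.4 → 43%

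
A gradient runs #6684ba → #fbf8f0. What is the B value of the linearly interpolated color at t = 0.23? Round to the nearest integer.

B₁ = 186 (from #6684ba), B₂ = 240 (from #fbf8f0).
B = 186 + 0.23 × (240 − 186) = 198.42 → 198

198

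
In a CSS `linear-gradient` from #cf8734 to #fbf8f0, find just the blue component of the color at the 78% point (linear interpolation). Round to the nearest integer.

199

B₁ = 52 (from #cf8734), B₂ = 240 (from #fbf8f0).
B = 52 + 0.78 × (240 − 52) = 198.64 → 199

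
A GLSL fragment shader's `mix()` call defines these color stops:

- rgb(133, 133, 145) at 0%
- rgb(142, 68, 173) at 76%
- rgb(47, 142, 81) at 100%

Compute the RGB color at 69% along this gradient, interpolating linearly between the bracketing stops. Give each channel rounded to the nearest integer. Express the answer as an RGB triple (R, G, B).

69% lies between the 0% and 76% stops, so the local fraction is t = (69 − 0)/(76 − 0) = 69/76 ≈ 0.9079.
R = 133 + 0.9079 × (142 − 133) = 141.171 → 141
G = 133 + 0.9079 × (68 − 133) = 73.987 → 74
B = 145 + 0.9079 × (173 − 145) = 170.421 → 170

(141, 74, 170)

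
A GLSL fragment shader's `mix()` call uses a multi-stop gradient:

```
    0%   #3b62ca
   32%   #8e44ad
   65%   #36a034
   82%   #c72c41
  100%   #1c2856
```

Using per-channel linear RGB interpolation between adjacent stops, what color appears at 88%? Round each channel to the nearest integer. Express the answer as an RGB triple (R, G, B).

(142, 43, 72)

88% lies between the 82% and 100% stops, so the local fraction is t = (88 − 82)/(100 − 82) = 6/18 ≈ 0.3333.
#c72c41 → (199, 44, 65); #1c2856 → (28, 40, 86).
R = 199 + 0.3333 × (28 − 199) = 142.006 → 142
G = 44 + 0.3333 × (40 − 44) = 42.667 → 43
B = 65 + 0.3333 × (86 − 65) = 71.999 → 72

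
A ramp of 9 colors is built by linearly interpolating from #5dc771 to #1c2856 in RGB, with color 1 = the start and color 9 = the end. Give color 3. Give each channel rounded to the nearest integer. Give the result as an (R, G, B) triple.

With 9 swatches and endpoints inclusive, swatch 3 sits at t = (3 − 1)/(9 − 1) = 2/8 ≈ 0.25.
#5dc771 → (93, 199, 113); #1c2856 → (28, 40, 86).
R = 93 + 0.25 × (28 − 93) = 76.75 → 77
G = 199 + 0.25 × (40 − 199) = 159.25 → 159
B = 113 + 0.25 × (86 − 113) = 106.25 → 106

(77, 159, 106)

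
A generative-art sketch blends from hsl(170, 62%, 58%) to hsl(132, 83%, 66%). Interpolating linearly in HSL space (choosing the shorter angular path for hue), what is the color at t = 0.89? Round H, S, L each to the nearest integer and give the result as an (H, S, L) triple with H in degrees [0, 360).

(136, 81, 65)

Hue arc: Δh = 132 − 170 = -38° (|Δh| ≤ 180, already the shorter path).
H = 170 + 0.89 × (-38) = 136.18 → 136°
S = 62 + 0.89 × (83 − 62) = 80.69 → 81%
L = 58 + 0.89 × (66 − 58) = 65.12 → 65%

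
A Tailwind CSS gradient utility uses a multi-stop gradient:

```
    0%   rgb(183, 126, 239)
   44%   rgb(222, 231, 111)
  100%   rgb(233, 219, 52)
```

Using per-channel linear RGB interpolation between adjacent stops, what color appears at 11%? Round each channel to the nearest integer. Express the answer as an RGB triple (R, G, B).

(193, 152, 207)

11% lies between the 0% and 44% stops, so the local fraction is t = (11 − 0)/(44 − 0) = 11/44 ≈ 0.25.
R = 183 + 0.25 × (222 − 183) = 192.75 → 193
G = 126 + 0.25 × (231 − 126) = 152.25 → 152
B = 239 + 0.25 × (111 − 239) = 207 → 207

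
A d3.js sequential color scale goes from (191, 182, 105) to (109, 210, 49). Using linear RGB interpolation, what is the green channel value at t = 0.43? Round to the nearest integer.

194

G = 182 + 0.43 × (210 − 182) = 194.04 → 194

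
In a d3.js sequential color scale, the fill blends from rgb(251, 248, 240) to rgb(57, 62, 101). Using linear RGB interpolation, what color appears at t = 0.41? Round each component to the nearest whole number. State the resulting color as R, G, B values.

R = 251 + 0.41 × (57 − 251) = 251 + 0.41 × -194 = 171.46 → 171
G = 248 + 0.41 × (62 − 248) = 248 + 0.41 × -186 = 171.74 → 172
B = 240 + 0.41 × (101 − 240) = 240 + 0.41 × -139 = 183.01 → 183

(171, 172, 183)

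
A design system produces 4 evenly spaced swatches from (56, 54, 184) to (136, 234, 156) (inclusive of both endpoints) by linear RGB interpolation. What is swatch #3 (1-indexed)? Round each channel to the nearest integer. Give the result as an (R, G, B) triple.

With 4 swatches and endpoints inclusive, swatch 3 sits at t = (3 − 1)/(4 − 1) = 2/3 ≈ 0.6667.
R = 56 + 0.6667 × (136 − 56) = 109.336 → 109
G = 54 + 0.6667 × (234 − 54) = 174.006 → 174
B = 184 + 0.6667 × (156 − 184) = 165.332 → 165

(109, 174, 165)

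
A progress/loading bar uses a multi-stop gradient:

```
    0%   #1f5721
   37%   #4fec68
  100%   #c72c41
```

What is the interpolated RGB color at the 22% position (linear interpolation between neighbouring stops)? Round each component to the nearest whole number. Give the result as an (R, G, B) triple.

(60, 176, 75)

22% lies between the 0% and 37% stops, so the local fraction is t = (22 − 0)/(37 − 0) = 22/37 ≈ 0.5946.
#1f5721 → (31, 87, 33); #4fec68 → (79, 236, 104).
R = 31 + 0.5946 × (79 − 31) = 59.541 → 60
G = 87 + 0.5946 × (236 − 87) = 175.595 → 176
B = 33 + 0.5946 × (104 − 33) = 75.217 → 75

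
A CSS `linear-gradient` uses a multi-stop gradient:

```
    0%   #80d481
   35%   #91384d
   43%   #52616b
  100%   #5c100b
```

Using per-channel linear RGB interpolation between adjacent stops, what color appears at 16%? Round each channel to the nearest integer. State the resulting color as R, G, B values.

16% lies between the 0% and 35% stops, so the local fraction is t = (16 − 0)/(35 − 0) = 16/35 ≈ 0.4571.
#80d481 → (128, 212, 129); #91384d → (145, 56, 77).
R = 128 + 0.4571 × (145 − 128) = 135.771 → 136
G = 212 + 0.4571 × (56 − 212) = 140.692 → 141
B = 129 + 0.4571 × (77 − 129) = 105.231 → 105

(136, 141, 105)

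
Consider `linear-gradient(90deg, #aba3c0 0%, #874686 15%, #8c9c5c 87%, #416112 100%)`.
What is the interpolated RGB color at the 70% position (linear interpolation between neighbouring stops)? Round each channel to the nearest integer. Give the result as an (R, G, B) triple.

(139, 136, 102)

70% lies between the 15% and 87% stops, so the local fraction is t = (70 − 15)/(87 − 15) = 55/72 ≈ 0.7639.
#874686 → (135, 70, 134); #8c9c5c → (140, 156, 92).
R = 135 + 0.7639 × (140 − 135) = 138.82 → 139
G = 70 + 0.7639 × (156 − 70) = 135.695 → 136
B = 134 + 0.7639 × (92 − 134) = 101.916 → 102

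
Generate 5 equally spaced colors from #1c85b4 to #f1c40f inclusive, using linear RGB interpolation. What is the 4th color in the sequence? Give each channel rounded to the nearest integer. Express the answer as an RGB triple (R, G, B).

With 5 swatches and endpoints inclusive, swatch 4 sits at t = (4 − 1)/(5 − 1) = 3/4 ≈ 0.75.
#1c85b4 → (28, 133, 180); #f1c40f → (241, 196, 15).
R = 28 + 0.75 × (241 − 28) = 187.75 → 188
G = 133 + 0.75 × (196 − 133) = 180.25 → 180
B = 180 + 0.75 × (15 − 180) = 56.25 → 56

(188, 180, 56)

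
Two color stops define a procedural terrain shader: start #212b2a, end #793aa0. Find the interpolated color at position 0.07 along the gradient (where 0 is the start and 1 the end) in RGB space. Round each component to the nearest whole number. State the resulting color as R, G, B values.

#212b2a → (33, 43, 42); #793aa0 → (121, 58, 160).
R = 33 + 0.07 × (121 − 33) = 33 + 0.07 × 88 = 39.16 → 39
G = 43 + 0.07 × (58 − 43) = 43 + 0.07 × 15 = 44.05 → 44
B = 42 + 0.07 × (160 − 42) = 42 + 0.07 × 118 = 50.26 → 50

(39, 44, 50)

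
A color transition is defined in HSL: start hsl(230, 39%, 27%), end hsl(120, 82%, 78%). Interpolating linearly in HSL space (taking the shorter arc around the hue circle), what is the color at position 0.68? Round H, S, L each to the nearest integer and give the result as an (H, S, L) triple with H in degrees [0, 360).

(155, 68, 62)

Hue arc: Δh = 120 − 230 = -110° (|Δh| ≤ 180, already the shorter path).
H = 230 + 0.68 × (-110) = 155.2 → 155°
S = 39 + 0.68 × (82 − 39) = 68.24 → 68%
L = 27 + 0.68 × (78 − 27) = 61.68 → 62%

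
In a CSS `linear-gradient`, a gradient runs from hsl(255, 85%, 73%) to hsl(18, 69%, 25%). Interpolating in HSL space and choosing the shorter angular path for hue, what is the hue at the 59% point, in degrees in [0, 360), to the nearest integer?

Hue: 18 − 255 = -237°, but |-237| > 180 so the shorter arc goes the other way: Δh = -237 + 360 = 123°.
H = 255 + 0.59 × (123) = 327.57 → 328°

328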